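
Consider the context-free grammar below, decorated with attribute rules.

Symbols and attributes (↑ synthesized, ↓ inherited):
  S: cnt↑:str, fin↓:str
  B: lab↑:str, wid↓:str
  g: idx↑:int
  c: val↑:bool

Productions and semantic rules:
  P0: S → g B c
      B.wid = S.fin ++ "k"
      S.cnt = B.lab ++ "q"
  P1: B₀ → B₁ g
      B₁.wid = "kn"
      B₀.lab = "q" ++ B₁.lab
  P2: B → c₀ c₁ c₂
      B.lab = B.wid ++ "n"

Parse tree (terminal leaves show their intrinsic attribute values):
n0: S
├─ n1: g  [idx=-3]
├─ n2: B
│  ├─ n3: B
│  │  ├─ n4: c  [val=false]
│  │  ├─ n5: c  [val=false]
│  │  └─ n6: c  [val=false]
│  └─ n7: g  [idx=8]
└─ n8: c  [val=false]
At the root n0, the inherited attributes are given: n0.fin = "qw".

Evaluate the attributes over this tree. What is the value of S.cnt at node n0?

"qknnq"

1. n0.fin = "qw"  [given at root]
2. n1.idx = -3  [terminal]
3. n2.wid = "qwk"  [S.fin ++ "k"]
4. n3.wid = "kn"  ["kn"]
5. n4.val = false  [terminal]
6. n5.val = false  [terminal]
7. n6.val = false  [terminal]
8. n3.lab = "knn"  [B.wid ++ "n"]
9. n7.idx = 8  [terminal]
10. n2.lab = "qknn"  ["q" ++ B₁.lab]
11. n8.val = false  [terminal]
12. n0.cnt = "qknnq"  [B.lab ++ "q"]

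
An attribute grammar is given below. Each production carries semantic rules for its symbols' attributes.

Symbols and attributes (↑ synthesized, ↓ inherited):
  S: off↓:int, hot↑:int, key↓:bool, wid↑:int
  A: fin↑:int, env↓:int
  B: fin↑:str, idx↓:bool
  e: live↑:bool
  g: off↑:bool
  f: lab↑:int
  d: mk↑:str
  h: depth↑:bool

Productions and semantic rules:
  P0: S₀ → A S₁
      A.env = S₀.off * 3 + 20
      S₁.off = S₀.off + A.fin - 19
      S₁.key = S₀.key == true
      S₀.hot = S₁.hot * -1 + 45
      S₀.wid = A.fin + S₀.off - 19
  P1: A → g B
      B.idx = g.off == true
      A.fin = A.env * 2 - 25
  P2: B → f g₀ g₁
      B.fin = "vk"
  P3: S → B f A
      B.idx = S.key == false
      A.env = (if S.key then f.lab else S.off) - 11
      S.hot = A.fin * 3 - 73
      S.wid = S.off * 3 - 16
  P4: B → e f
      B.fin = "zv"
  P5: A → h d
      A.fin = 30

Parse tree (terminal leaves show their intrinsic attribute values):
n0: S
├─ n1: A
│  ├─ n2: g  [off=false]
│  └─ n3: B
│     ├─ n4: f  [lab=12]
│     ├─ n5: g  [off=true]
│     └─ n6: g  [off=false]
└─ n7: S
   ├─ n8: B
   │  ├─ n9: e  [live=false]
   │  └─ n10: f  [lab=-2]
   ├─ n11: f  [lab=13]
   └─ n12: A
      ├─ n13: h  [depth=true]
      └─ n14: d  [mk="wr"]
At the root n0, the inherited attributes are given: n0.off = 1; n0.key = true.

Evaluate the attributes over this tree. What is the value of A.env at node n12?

1. n0.off = 1  [given at root]
2. n0.key = true  [given at root]
3. n1.env = 23  [S₀.off * 3 + 20]
4. n2.off = false  [terminal]
5. n3.idx = false  [g.off == true]
6. n4.lab = 12  [terminal]
7. n5.off = true  [terminal]
8. n6.off = false  [terminal]
9. n3.fin = "vk"  ["vk"]
10. n1.fin = 21  [A.env * 2 - 25]
11. n7.off = 3  [S₀.off + A.fin - 19]
12. n7.key = true  [S₀.key == true]
13. n8.idx = false  [S.key == false]
14. n9.live = false  [terminal]
15. n10.lab = -2  [terminal]
16. n8.fin = "zv"  ["zv"]
17. n11.lab = 13  [terminal]
18. n12.env = 2  [(if S.key then f.lab else S.off) - 11]
19. n13.depth = true  [terminal]
20. n14.mk = "wr"  [terminal]
21. n12.fin = 30  [30]
22. n7.hot = 17  [A.fin * 3 - 73]
23. n7.wid = -7  [S.off * 3 - 16]
24. n0.hot = 28  [S₁.hot * -1 + 45]
25. n0.wid = 3  [A.fin + S₀.off - 19]

2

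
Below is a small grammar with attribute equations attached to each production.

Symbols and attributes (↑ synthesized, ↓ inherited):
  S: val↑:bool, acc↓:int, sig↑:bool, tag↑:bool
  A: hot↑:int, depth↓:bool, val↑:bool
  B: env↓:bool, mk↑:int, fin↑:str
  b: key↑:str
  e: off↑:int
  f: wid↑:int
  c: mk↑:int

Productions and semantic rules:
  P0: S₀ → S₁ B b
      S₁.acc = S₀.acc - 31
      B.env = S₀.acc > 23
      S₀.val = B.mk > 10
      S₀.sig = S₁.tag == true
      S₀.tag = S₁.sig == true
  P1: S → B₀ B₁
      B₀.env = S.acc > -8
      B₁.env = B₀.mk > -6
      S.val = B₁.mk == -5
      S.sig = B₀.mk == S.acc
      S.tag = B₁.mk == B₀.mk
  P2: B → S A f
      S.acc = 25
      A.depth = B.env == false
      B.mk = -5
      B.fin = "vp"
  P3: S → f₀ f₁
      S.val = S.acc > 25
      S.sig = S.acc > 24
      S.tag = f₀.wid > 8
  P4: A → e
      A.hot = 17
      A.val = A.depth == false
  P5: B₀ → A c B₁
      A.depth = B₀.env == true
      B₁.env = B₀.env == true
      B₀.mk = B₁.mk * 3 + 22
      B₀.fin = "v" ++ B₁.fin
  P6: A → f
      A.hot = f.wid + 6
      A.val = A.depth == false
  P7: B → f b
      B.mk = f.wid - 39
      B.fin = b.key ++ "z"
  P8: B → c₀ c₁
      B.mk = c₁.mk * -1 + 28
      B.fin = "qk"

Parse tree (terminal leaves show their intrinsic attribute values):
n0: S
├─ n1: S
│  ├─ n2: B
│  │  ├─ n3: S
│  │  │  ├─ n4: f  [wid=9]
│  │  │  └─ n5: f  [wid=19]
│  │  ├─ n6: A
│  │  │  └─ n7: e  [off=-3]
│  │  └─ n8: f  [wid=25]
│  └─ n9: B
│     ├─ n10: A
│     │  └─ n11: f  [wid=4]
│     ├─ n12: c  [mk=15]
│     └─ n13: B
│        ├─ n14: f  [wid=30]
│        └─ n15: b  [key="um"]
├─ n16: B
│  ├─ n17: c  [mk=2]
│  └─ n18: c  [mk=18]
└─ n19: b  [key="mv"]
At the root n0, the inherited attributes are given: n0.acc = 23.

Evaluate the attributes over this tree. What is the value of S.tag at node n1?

true

1. n0.acc = 23  [given at root]
2. n1.acc = -8  [S₀.acc - 31]
3. n2.env = false  [S.acc > -8]
4. n3.acc = 25  [25]
5. n4.wid = 9  [terminal]
6. n5.wid = 19  [terminal]
7. n3.val = false  [S.acc > 25]
8. n3.sig = true  [S.acc > 24]
9. n3.tag = true  [f₀.wid > 8]
10. n6.depth = true  [B.env == false]
11. n7.off = -3  [terminal]
12. n6.hot = 17  [17]
13. n6.val = false  [A.depth == false]
14. n8.wid = 25  [terminal]
15. n2.mk = -5  [-5]
16. n2.fin = "vp"  ["vp"]
17. n9.env = true  [B₀.mk > -6]
18. n10.depth = true  [B₀.env == true]
19. n11.wid = 4  [terminal]
20. n10.hot = 10  [f.wid + 6]
21. n10.val = false  [A.depth == false]
22. n12.mk = 15  [terminal]
23. n13.env = true  [B₀.env == true]
24. n14.wid = 30  [terminal]
25. n15.key = "um"  [terminal]
26. n13.mk = -9  [f.wid - 39]
27. n13.fin = "umz"  [b.key ++ "z"]
28. n9.mk = -5  [B₁.mk * 3 + 22]
29. n9.fin = "vumz"  ["v" ++ B₁.fin]
30. n1.val = true  [B₁.mk == -5]
31. n1.sig = false  [B₀.mk == S.acc]
32. n1.tag = true  [B₁.mk == B₀.mk]
33. n16.env = false  [S₀.acc > 23]
34. n17.mk = 2  [terminal]
35. n18.mk = 18  [terminal]
36. n16.mk = 10  [c₁.mk * -1 + 28]
37. n16.fin = "qk"  ["qk"]
38. n19.key = "mv"  [terminal]
39. n0.val = false  [B.mk > 10]
40. n0.sig = true  [S₁.tag == true]
41. n0.tag = false  [S₁.sig == true]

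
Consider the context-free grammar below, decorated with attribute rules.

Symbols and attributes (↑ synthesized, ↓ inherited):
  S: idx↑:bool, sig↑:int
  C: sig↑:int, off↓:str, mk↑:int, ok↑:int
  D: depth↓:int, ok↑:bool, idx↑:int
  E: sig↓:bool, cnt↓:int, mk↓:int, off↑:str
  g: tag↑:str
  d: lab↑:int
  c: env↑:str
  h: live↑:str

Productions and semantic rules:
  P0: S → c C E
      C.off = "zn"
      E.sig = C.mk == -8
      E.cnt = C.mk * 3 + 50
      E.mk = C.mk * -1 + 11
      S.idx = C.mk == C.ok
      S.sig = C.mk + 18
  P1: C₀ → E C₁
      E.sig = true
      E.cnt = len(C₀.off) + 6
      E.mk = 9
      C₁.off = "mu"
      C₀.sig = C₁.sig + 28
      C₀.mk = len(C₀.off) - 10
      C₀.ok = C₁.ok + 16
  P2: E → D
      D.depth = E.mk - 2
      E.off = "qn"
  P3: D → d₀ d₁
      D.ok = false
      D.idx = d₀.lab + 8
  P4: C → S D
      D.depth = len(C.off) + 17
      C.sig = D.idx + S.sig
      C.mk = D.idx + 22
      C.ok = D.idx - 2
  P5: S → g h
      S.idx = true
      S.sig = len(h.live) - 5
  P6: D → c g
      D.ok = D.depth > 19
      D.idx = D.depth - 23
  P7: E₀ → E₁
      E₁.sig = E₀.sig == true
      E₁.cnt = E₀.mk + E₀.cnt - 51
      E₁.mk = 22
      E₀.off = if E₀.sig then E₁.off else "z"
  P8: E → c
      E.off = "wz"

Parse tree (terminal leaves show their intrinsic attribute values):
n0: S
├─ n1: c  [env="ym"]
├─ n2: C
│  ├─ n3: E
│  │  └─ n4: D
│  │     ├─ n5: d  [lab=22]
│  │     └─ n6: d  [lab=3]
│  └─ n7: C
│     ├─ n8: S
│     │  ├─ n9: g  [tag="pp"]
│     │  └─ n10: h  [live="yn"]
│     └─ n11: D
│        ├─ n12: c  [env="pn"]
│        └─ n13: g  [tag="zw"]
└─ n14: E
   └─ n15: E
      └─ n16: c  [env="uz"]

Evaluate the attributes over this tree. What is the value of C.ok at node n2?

10

1. n1.env = "ym"  [terminal]
2. n2.off = "zn"  ["zn"]
3. n3.sig = true  [true]
4. n3.cnt = 8  [len(C₀.off) + 6]
5. n3.mk = 9  [9]
6. n4.depth = 7  [E.mk - 2]
7. n5.lab = 22  [terminal]
8. n6.lab = 3  [terminal]
9. n4.ok = false  [false]
10. n4.idx = 30  [d₀.lab + 8]
11. n3.off = "qn"  ["qn"]
12. n7.off = "mu"  ["mu"]
13. n9.tag = "pp"  [terminal]
14. n10.live = "yn"  [terminal]
15. n8.idx = true  [true]
16. n8.sig = -3  [len(h.live) - 5]
17. n11.depth = 19  [len(C.off) + 17]
18. n12.env = "pn"  [terminal]
19. n13.tag = "zw"  [terminal]
20. n11.ok = false  [D.depth > 19]
21. n11.idx = -4  [D.depth - 23]
22. n7.sig = -7  [D.idx + S.sig]
23. n7.mk = 18  [D.idx + 22]
24. n7.ok = -6  [D.idx - 2]
25. n2.sig = 21  [C₁.sig + 28]
26. n2.mk = -8  [len(C₀.off) - 10]
27. n2.ok = 10  [C₁.ok + 16]
28. n14.sig = true  [C.mk == -8]
29. n14.cnt = 26  [C.mk * 3 + 50]
30. n14.mk = 19  [C.mk * -1 + 11]
31. n15.sig = true  [E₀.sig == true]
32. n15.cnt = -6  [E₀.mk + E₀.cnt - 51]
33. n15.mk = 22  [22]
34. n16.env = "uz"  [terminal]
35. n15.off = "wz"  ["wz"]
36. n14.off = "wz"  [if E₀.sig then E₁.off else "z"]
37. n0.idx = false  [C.mk == C.ok]
38. n0.sig = 10  [C.mk + 18]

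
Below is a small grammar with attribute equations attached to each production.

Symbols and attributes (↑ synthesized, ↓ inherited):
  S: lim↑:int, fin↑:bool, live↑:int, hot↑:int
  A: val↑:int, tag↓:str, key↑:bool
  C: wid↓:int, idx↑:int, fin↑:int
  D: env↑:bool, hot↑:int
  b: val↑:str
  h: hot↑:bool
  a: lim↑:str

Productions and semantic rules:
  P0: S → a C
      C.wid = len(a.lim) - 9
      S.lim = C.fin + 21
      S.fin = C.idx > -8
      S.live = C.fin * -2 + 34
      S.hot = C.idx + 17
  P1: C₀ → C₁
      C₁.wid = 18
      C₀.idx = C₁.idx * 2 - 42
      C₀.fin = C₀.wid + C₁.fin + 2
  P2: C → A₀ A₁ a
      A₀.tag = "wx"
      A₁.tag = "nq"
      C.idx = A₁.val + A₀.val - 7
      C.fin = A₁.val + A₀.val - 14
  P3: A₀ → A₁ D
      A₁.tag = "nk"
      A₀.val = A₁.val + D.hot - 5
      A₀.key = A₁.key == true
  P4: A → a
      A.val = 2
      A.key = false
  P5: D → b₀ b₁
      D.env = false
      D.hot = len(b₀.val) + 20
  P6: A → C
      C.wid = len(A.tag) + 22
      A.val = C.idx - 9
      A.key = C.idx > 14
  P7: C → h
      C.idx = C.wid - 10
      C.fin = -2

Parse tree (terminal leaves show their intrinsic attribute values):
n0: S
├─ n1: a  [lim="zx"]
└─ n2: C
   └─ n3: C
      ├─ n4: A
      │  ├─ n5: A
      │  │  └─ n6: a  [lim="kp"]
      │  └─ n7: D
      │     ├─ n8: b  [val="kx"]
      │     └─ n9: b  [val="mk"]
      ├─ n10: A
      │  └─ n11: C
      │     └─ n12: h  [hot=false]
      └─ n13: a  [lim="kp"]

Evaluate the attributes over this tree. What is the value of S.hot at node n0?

1. n1.lim = "zx"  [terminal]
2. n2.wid = -7  [len(a.lim) - 9]
3. n3.wid = 18  [18]
4. n4.tag = "wx"  ["wx"]
5. n5.tag = "nk"  ["nk"]
6. n6.lim = "kp"  [terminal]
7. n5.val = 2  [2]
8. n5.key = false  [false]
9. n8.val = "kx"  [terminal]
10. n9.val = "mk"  [terminal]
11. n7.env = false  [false]
12. n7.hot = 22  [len(b₀.val) + 20]
13. n4.val = 19  [A₁.val + D.hot - 5]
14. n4.key = false  [A₁.key == true]
15. n10.tag = "nq"  ["nq"]
16. n11.wid = 24  [len(A.tag) + 22]
17. n12.hot = false  [terminal]
18. n11.idx = 14  [C.wid - 10]
19. n11.fin = -2  [-2]
20. n10.val = 5  [C.idx - 9]
21. n10.key = false  [C.idx > 14]
22. n13.lim = "kp"  [terminal]
23. n3.idx = 17  [A₁.val + A₀.val - 7]
24. n3.fin = 10  [A₁.val + A₀.val - 14]
25. n2.idx = -8  [C₁.idx * 2 - 42]
26. n2.fin = 5  [C₀.wid + C₁.fin + 2]
27. n0.lim = 26  [C.fin + 21]
28. n0.fin = false  [C.idx > -8]
29. n0.live = 24  [C.fin * -2 + 34]
30. n0.hot = 9  [C.idx + 17]

9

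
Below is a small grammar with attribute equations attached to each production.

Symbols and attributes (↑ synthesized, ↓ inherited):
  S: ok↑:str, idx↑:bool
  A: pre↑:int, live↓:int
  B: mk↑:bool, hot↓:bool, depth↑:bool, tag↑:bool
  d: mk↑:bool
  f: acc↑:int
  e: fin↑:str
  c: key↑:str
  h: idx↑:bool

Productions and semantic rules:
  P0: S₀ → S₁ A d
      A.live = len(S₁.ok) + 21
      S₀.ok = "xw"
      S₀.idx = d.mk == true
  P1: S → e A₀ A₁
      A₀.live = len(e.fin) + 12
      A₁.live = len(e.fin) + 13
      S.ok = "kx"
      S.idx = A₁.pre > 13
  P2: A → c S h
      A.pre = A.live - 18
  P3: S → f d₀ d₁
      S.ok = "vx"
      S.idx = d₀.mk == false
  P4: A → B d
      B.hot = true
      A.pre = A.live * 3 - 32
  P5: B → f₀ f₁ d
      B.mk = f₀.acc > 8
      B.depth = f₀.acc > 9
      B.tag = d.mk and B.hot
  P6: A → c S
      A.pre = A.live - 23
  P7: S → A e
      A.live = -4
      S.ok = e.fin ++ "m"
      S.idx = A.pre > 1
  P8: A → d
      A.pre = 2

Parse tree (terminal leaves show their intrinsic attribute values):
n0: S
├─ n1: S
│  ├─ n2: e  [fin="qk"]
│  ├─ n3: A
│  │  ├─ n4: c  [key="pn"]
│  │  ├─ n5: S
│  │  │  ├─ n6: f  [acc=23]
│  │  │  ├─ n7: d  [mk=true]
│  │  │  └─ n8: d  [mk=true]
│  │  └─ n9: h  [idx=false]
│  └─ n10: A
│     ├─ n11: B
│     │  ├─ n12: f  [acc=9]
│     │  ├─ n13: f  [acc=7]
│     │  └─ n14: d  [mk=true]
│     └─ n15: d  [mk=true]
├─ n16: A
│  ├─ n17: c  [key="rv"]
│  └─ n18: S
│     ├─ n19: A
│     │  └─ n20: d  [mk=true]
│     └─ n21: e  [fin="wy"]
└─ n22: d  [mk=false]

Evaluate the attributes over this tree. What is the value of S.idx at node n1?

1. n2.fin = "qk"  [terminal]
2. n3.live = 14  [len(e.fin) + 12]
3. n4.key = "pn"  [terminal]
4. n6.acc = 23  [terminal]
5. n7.mk = true  [terminal]
6. n8.mk = true  [terminal]
7. n5.ok = "vx"  ["vx"]
8. n5.idx = false  [d₀.mk == false]
9. n9.idx = false  [terminal]
10. n3.pre = -4  [A.live - 18]
11. n10.live = 15  [len(e.fin) + 13]
12. n11.hot = true  [true]
13. n12.acc = 9  [terminal]
14. n13.acc = 7  [terminal]
15. n14.mk = true  [terminal]
16. n11.mk = true  [f₀.acc > 8]
17. n11.depth = false  [f₀.acc > 9]
18. n11.tag = true  [d.mk and B.hot]
19. n15.mk = true  [terminal]
20. n10.pre = 13  [A.live * 3 - 32]
21. n1.ok = "kx"  ["kx"]
22. n1.idx = false  [A₁.pre > 13]
23. n16.live = 23  [len(S₁.ok) + 21]
24. n17.key = "rv"  [terminal]
25. n19.live = -4  [-4]
26. n20.mk = true  [terminal]
27. n19.pre = 2  [2]
28. n21.fin = "wy"  [terminal]
29. n18.ok = "wym"  [e.fin ++ "m"]
30. n18.idx = true  [A.pre > 1]
31. n16.pre = 0  [A.live - 23]
32. n22.mk = false  [terminal]
33. n0.ok = "xw"  ["xw"]
34. n0.idx = false  [d.mk == true]

false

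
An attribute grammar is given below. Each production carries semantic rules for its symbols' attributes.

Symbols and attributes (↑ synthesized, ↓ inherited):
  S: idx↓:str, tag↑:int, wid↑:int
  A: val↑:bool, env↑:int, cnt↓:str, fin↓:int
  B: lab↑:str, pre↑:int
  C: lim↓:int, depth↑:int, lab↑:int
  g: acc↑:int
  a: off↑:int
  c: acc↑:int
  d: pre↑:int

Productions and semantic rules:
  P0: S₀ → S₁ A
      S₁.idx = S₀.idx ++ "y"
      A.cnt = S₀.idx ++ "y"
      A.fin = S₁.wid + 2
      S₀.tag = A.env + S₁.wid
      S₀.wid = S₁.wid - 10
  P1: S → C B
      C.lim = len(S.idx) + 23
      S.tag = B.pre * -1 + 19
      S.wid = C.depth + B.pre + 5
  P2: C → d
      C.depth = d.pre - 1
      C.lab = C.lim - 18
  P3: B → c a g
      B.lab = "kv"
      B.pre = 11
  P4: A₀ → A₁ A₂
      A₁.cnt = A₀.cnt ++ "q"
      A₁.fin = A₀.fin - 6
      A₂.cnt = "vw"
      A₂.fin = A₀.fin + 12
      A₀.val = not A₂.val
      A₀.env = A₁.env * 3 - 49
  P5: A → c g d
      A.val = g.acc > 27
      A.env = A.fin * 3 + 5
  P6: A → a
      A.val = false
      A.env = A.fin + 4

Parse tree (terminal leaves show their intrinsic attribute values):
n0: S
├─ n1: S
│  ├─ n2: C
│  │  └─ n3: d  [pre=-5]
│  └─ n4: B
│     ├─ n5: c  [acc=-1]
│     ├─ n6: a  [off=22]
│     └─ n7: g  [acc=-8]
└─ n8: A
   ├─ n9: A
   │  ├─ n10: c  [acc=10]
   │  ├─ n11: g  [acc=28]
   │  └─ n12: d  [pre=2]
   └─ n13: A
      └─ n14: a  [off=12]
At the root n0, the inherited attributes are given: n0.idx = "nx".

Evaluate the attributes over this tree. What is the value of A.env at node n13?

28

1. n0.idx = "nx"  [given at root]
2. n1.idx = "nxy"  [S₀.idx ++ "y"]
3. n2.lim = 26  [len(S.idx) + 23]
4. n3.pre = -5  [terminal]
5. n2.depth = -6  [d.pre - 1]
6. n2.lab = 8  [C.lim - 18]
7. n5.acc = -1  [terminal]
8. n6.off = 22  [terminal]
9. n7.acc = -8  [terminal]
10. n4.lab = "kv"  ["kv"]
11. n4.pre = 11  [11]
12. n1.tag = 8  [B.pre * -1 + 19]
13. n1.wid = 10  [C.depth + B.pre + 5]
14. n8.cnt = "nxy"  [S₀.idx ++ "y"]
15. n8.fin = 12  [S₁.wid + 2]
16. n9.cnt = "nxyq"  [A₀.cnt ++ "q"]
17. n9.fin = 6  [A₀.fin - 6]
18. n10.acc = 10  [terminal]
19. n11.acc = 28  [terminal]
20. n12.pre = 2  [terminal]
21. n9.val = true  [g.acc > 27]
22. n9.env = 23  [A.fin * 3 + 5]
23. n13.cnt = "vw"  ["vw"]
24. n13.fin = 24  [A₀.fin + 12]
25. n14.off = 12  [terminal]
26. n13.val = false  [false]
27. n13.env = 28  [A.fin + 4]
28. n8.val = true  [not A₂.val]
29. n8.env = 20  [A₁.env * 3 - 49]
30. n0.tag = 30  [A.env + S₁.wid]
31. n0.wid = 0  [S₁.wid - 10]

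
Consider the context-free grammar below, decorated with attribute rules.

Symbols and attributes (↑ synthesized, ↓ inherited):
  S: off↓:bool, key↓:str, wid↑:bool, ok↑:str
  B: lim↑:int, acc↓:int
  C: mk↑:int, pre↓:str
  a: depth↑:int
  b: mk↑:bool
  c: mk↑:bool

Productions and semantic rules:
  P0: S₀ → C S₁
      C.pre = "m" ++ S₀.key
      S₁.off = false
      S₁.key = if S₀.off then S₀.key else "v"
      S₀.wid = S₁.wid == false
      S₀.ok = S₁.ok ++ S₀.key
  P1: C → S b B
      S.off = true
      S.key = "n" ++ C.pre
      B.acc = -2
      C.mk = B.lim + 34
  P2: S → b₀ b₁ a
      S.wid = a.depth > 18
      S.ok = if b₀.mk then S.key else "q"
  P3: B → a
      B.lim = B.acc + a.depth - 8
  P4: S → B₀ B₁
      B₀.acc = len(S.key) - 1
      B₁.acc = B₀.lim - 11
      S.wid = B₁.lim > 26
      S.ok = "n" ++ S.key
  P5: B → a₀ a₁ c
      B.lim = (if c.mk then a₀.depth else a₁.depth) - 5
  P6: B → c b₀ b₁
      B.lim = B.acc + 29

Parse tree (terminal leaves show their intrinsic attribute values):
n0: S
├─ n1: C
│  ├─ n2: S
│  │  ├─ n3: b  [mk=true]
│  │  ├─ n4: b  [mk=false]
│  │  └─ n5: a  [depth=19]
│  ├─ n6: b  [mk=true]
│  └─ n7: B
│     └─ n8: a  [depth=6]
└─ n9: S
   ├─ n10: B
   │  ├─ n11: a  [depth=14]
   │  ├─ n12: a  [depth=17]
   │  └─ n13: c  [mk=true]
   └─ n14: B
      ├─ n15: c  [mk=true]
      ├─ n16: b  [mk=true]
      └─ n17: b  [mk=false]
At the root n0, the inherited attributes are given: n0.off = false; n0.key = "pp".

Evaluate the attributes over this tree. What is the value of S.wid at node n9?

1. n0.off = false  [given at root]
2. n0.key = "pp"  [given at root]
3. n1.pre = "mpp"  ["m" ++ S₀.key]
4. n2.off = true  [true]
5. n2.key = "nmpp"  ["n" ++ C.pre]
6. n3.mk = true  [terminal]
7. n4.mk = false  [terminal]
8. n5.depth = 19  [terminal]
9. n2.wid = true  [a.depth > 18]
10. n2.ok = "nmpp"  [if b₀.mk then S.key else "q"]
11. n6.mk = true  [terminal]
12. n7.acc = -2  [-2]
13. n8.depth = 6  [terminal]
14. n7.lim = -4  [B.acc + a.depth - 8]
15. n1.mk = 30  [B.lim + 34]
16. n9.off = false  [false]
17. n9.key = "v"  [if S₀.off then S₀.key else "v"]
18. n10.acc = 0  [len(S.key) - 1]
19. n11.depth = 14  [terminal]
20. n12.depth = 17  [terminal]
21. n13.mk = true  [terminal]
22. n10.lim = 9  [(if c.mk then a₀.depth else a₁.depth) - 5]
23. n14.acc = -2  [B₀.lim - 11]
24. n15.mk = true  [terminal]
25. n16.mk = true  [terminal]
26. n17.mk = false  [terminal]
27. n14.lim = 27  [B.acc + 29]
28. n9.wid = true  [B₁.lim > 26]
29. n9.ok = "nv"  ["n" ++ S.key]
30. n0.wid = false  [S₁.wid == false]
31. n0.ok = "nvpp"  [S₁.ok ++ S₀.key]

true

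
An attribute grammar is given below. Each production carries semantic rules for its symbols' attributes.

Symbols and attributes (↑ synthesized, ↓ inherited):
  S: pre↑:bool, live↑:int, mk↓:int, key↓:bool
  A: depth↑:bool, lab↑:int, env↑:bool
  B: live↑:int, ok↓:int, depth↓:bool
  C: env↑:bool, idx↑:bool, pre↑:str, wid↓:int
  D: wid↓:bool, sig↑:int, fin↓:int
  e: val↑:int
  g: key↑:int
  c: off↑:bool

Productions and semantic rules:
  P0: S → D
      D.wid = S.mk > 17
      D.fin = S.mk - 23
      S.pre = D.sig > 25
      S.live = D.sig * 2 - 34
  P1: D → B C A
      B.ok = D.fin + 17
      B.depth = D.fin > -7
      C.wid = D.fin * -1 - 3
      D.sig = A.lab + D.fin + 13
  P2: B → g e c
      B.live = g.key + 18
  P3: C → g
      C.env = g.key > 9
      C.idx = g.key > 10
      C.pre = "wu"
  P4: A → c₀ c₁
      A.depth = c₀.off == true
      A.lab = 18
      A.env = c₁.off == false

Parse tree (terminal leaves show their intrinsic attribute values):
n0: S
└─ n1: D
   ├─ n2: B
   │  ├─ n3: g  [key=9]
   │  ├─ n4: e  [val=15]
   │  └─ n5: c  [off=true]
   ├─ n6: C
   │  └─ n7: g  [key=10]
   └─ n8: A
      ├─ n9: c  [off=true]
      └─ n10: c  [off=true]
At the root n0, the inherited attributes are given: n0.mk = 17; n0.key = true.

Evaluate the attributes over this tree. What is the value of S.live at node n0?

1. n0.mk = 17  [given at root]
2. n0.key = true  [given at root]
3. n1.wid = false  [S.mk > 17]
4. n1.fin = -6  [S.mk - 23]
5. n2.ok = 11  [D.fin + 17]
6. n2.depth = true  [D.fin > -7]
7. n3.key = 9  [terminal]
8. n4.val = 15  [terminal]
9. n5.off = true  [terminal]
10. n2.live = 27  [g.key + 18]
11. n6.wid = 3  [D.fin * -1 - 3]
12. n7.key = 10  [terminal]
13. n6.env = true  [g.key > 9]
14. n6.idx = false  [g.key > 10]
15. n6.pre = "wu"  ["wu"]
16. n9.off = true  [terminal]
17. n10.off = true  [terminal]
18. n8.depth = true  [c₀.off == true]
19. n8.lab = 18  [18]
20. n8.env = false  [c₁.off == false]
21. n1.sig = 25  [A.lab + D.fin + 13]
22. n0.pre = false  [D.sig > 25]
23. n0.live = 16  [D.sig * 2 - 34]

16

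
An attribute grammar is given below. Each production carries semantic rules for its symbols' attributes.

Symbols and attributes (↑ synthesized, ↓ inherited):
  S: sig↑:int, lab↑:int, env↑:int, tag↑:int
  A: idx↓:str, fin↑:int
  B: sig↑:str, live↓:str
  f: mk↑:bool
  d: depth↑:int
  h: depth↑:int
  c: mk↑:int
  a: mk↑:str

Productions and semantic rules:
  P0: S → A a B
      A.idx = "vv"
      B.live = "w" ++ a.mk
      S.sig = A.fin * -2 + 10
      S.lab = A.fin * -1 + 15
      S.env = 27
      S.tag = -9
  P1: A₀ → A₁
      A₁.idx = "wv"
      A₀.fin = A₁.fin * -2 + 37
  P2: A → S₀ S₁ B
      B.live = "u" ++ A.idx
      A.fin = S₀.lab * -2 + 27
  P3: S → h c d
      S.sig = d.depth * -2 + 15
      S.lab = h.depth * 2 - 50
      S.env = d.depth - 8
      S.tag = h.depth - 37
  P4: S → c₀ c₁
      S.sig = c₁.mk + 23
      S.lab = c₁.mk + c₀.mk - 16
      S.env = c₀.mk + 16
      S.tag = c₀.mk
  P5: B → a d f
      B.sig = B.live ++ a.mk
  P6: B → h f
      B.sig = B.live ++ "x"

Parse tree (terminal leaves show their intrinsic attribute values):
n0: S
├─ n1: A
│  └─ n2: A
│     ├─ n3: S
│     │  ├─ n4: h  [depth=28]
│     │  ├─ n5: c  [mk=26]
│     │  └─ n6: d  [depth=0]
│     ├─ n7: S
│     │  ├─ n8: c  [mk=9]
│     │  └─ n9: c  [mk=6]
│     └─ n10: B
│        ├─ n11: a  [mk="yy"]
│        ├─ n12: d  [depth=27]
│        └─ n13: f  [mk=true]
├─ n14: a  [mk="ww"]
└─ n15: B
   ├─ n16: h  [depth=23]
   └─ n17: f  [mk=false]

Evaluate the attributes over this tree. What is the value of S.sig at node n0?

1. n1.idx = "vv"  ["vv"]
2. n2.idx = "wv"  ["wv"]
3. n4.depth = 28  [terminal]
4. n5.mk = 26  [terminal]
5. n6.depth = 0  [terminal]
6. n3.sig = 15  [d.depth * -2 + 15]
7. n3.lab = 6  [h.depth * 2 - 50]
8. n3.env = -8  [d.depth - 8]
9. n3.tag = -9  [h.depth - 37]
10. n8.mk = 9  [terminal]
11. n9.mk = 6  [terminal]
12. n7.sig = 29  [c₁.mk + 23]
13. n7.lab = -1  [c₁.mk + c₀.mk - 16]
14. n7.env = 25  [c₀.mk + 16]
15. n7.tag = 9  [c₀.mk]
16. n10.live = "uwv"  ["u" ++ A.idx]
17. n11.mk = "yy"  [terminal]
18. n12.depth = 27  [terminal]
19. n13.mk = true  [terminal]
20. n10.sig = "uwvyy"  [B.live ++ a.mk]
21. n2.fin = 15  [S₀.lab * -2 + 27]
22. n1.fin = 7  [A₁.fin * -2 + 37]
23. n14.mk = "ww"  [terminal]
24. n15.live = "www"  ["w" ++ a.mk]
25. n16.depth = 23  [terminal]
26. n17.mk = false  [terminal]
27. n15.sig = "wwwx"  [B.live ++ "x"]
28. n0.sig = -4  [A.fin * -2 + 10]
29. n0.lab = 8  [A.fin * -1 + 15]
30. n0.env = 27  [27]
31. n0.tag = -9  [-9]

-4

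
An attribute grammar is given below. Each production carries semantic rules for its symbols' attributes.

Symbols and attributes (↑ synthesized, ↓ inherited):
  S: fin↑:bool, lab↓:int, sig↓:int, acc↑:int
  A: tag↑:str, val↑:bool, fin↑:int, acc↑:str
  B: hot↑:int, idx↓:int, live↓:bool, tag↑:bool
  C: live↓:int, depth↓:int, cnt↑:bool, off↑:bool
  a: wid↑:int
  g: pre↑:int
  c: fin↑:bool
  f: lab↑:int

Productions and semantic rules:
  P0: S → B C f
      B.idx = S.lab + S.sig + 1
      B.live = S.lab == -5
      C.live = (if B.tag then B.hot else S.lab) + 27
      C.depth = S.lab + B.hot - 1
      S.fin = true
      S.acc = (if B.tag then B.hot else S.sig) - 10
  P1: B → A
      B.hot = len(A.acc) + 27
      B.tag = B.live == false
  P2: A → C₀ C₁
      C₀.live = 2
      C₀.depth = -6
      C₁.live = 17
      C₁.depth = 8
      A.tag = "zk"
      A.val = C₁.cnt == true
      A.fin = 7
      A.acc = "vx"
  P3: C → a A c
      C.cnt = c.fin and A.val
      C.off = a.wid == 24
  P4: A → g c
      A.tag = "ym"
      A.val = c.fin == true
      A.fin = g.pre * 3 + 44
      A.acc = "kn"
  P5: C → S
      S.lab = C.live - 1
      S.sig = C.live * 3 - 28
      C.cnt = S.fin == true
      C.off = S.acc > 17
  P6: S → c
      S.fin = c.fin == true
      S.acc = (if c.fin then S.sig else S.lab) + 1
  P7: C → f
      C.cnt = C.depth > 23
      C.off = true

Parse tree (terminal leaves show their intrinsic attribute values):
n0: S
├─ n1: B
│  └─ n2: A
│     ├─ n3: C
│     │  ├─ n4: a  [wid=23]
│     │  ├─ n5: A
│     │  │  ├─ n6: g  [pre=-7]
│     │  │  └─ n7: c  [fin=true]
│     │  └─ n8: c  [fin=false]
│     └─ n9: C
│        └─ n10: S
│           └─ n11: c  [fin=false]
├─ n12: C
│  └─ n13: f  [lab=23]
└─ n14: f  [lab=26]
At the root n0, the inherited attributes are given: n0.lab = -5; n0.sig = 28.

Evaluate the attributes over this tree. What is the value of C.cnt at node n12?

false

1. n0.lab = -5  [given at root]
2. n0.sig = 28  [given at root]
3. n1.idx = 24  [S.lab + S.sig + 1]
4. n1.live = true  [S.lab == -5]
5. n3.live = 2  [2]
6. n3.depth = -6  [-6]
7. n4.wid = 23  [terminal]
8. n6.pre = -7  [terminal]
9. n7.fin = true  [terminal]
10. n5.tag = "ym"  ["ym"]
11. n5.val = true  [c.fin == true]
12. n5.fin = 23  [g.pre * 3 + 44]
13. n5.acc = "kn"  ["kn"]
14. n8.fin = false  [terminal]
15. n3.cnt = false  [c.fin and A.val]
16. n3.off = false  [a.wid == 24]
17. n9.live = 17  [17]
18. n9.depth = 8  [8]
19. n10.lab = 16  [C.live - 1]
20. n10.sig = 23  [C.live * 3 - 28]
21. n11.fin = false  [terminal]
22. n10.fin = false  [c.fin == true]
23. n10.acc = 17  [(if c.fin then S.sig else S.lab) + 1]
24. n9.cnt = false  [S.fin == true]
25. n9.off = false  [S.acc > 17]
26. n2.tag = "zk"  ["zk"]
27. n2.val = false  [C₁.cnt == true]
28. n2.fin = 7  [7]
29. n2.acc = "vx"  ["vx"]
30. n1.hot = 29  [len(A.acc) + 27]
31. n1.tag = false  [B.live == false]
32. n12.live = 22  [(if B.tag then B.hot else S.lab) + 27]
33. n12.depth = 23  [S.lab + B.hot - 1]
34. n13.lab = 23  [terminal]
35. n12.cnt = false  [C.depth > 23]
36. n12.off = true  [true]
37. n14.lab = 26  [terminal]
38. n0.fin = true  [true]
39. n0.acc = 18  [(if B.tag then B.hot else S.sig) - 10]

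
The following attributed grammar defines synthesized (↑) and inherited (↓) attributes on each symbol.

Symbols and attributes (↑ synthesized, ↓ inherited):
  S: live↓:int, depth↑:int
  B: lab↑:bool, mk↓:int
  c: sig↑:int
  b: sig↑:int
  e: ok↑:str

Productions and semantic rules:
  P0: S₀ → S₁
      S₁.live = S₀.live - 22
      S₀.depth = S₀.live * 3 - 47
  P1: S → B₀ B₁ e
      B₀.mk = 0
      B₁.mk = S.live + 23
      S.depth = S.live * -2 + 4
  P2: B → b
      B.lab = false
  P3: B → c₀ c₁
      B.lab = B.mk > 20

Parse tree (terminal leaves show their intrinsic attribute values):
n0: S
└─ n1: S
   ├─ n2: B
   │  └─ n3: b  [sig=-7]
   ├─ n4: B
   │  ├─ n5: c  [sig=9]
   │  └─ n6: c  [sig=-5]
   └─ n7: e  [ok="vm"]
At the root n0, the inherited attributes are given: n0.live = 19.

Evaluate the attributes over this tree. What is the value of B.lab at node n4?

false

1. n0.live = 19  [given at root]
2. n1.live = -3  [S₀.live - 22]
3. n2.mk = 0  [0]
4. n3.sig = -7  [terminal]
5. n2.lab = false  [false]
6. n4.mk = 20  [S.live + 23]
7. n5.sig = 9  [terminal]
8. n6.sig = -5  [terminal]
9. n4.lab = false  [B.mk > 20]
10. n7.ok = "vm"  [terminal]
11. n1.depth = 10  [S.live * -2 + 4]
12. n0.depth = 10  [S₀.live * 3 - 47]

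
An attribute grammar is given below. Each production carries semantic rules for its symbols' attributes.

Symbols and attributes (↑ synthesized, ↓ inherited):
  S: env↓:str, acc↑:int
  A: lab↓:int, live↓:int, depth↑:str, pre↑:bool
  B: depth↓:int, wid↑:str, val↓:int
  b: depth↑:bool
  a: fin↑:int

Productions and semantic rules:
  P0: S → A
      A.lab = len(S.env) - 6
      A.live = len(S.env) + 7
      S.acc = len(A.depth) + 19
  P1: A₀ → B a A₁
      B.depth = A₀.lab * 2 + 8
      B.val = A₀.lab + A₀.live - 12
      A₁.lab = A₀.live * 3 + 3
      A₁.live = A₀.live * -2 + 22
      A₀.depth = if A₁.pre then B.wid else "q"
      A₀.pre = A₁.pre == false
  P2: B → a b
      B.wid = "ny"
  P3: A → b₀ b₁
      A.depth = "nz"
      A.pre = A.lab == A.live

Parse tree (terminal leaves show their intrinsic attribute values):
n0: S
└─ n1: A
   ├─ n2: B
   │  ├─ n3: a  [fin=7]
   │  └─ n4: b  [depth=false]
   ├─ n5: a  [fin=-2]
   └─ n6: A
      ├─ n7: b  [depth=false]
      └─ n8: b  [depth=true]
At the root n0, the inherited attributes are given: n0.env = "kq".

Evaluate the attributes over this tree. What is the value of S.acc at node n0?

20

1. n0.env = "kq"  [given at root]
2. n1.lab = -4  [len(S.env) - 6]
3. n1.live = 9  [len(S.env) + 7]
4. n2.depth = 0  [A₀.lab * 2 + 8]
5. n2.val = -7  [A₀.lab + A₀.live - 12]
6. n3.fin = 7  [terminal]
7. n4.depth = false  [terminal]
8. n2.wid = "ny"  ["ny"]
9. n5.fin = -2  [terminal]
10. n6.lab = 30  [A₀.live * 3 + 3]
11. n6.live = 4  [A₀.live * -2 + 22]
12. n7.depth = false  [terminal]
13. n8.depth = true  [terminal]
14. n6.depth = "nz"  ["nz"]
15. n6.pre = false  [A.lab == A.live]
16. n1.depth = "q"  [if A₁.pre then B.wid else "q"]
17. n1.pre = true  [A₁.pre == false]
18. n0.acc = 20  [len(A.depth) + 19]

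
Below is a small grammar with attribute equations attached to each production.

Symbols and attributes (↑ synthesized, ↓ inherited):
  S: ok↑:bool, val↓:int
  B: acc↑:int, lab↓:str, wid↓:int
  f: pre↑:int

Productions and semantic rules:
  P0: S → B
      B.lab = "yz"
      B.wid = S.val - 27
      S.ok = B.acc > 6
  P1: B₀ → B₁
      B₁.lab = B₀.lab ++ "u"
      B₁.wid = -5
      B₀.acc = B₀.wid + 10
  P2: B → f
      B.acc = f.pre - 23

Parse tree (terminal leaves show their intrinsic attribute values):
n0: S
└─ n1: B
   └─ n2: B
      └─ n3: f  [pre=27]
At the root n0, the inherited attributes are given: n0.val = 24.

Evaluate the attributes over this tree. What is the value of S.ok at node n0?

1. n0.val = 24  [given at root]
2. n1.lab = "yz"  ["yz"]
3. n1.wid = -3  [S.val - 27]
4. n2.lab = "yzu"  [B₀.lab ++ "u"]
5. n2.wid = -5  [-5]
6. n3.pre = 27  [terminal]
7. n2.acc = 4  [f.pre - 23]
8. n1.acc = 7  [B₀.wid + 10]
9. n0.ok = true  [B.acc > 6]

true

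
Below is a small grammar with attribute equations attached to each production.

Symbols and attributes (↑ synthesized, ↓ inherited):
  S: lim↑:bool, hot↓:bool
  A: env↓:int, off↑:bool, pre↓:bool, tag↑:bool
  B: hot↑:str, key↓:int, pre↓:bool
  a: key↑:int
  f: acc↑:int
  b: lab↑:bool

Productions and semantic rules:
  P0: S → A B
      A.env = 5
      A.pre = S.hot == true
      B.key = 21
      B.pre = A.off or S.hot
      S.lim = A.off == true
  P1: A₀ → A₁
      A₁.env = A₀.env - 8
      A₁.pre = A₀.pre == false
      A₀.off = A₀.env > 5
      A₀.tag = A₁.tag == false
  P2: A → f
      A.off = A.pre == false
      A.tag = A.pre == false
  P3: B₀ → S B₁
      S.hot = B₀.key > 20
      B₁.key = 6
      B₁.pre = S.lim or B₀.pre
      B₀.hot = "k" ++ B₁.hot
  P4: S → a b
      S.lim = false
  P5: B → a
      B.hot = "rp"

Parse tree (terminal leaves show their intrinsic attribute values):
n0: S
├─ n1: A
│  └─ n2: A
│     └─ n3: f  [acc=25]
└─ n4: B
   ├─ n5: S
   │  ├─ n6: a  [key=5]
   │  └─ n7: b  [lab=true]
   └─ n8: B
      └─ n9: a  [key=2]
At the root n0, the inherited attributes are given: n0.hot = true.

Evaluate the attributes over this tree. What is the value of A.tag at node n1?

1. n0.hot = true  [given at root]
2. n1.env = 5  [5]
3. n1.pre = true  [S.hot == true]
4. n2.env = -3  [A₀.env - 8]
5. n2.pre = false  [A₀.pre == false]
6. n3.acc = 25  [terminal]
7. n2.off = true  [A.pre == false]
8. n2.tag = true  [A.pre == false]
9. n1.off = false  [A₀.env > 5]
10. n1.tag = false  [A₁.tag == false]
11. n4.key = 21  [21]
12. n4.pre = true  [A.off or S.hot]
13. n5.hot = true  [B₀.key > 20]
14. n6.key = 5  [terminal]
15. n7.lab = true  [terminal]
16. n5.lim = false  [false]
17. n8.key = 6  [6]
18. n8.pre = true  [S.lim or B₀.pre]
19. n9.key = 2  [terminal]
20. n8.hot = "rp"  ["rp"]
21. n4.hot = "krp"  ["k" ++ B₁.hot]
22. n0.lim = false  [A.off == true]

false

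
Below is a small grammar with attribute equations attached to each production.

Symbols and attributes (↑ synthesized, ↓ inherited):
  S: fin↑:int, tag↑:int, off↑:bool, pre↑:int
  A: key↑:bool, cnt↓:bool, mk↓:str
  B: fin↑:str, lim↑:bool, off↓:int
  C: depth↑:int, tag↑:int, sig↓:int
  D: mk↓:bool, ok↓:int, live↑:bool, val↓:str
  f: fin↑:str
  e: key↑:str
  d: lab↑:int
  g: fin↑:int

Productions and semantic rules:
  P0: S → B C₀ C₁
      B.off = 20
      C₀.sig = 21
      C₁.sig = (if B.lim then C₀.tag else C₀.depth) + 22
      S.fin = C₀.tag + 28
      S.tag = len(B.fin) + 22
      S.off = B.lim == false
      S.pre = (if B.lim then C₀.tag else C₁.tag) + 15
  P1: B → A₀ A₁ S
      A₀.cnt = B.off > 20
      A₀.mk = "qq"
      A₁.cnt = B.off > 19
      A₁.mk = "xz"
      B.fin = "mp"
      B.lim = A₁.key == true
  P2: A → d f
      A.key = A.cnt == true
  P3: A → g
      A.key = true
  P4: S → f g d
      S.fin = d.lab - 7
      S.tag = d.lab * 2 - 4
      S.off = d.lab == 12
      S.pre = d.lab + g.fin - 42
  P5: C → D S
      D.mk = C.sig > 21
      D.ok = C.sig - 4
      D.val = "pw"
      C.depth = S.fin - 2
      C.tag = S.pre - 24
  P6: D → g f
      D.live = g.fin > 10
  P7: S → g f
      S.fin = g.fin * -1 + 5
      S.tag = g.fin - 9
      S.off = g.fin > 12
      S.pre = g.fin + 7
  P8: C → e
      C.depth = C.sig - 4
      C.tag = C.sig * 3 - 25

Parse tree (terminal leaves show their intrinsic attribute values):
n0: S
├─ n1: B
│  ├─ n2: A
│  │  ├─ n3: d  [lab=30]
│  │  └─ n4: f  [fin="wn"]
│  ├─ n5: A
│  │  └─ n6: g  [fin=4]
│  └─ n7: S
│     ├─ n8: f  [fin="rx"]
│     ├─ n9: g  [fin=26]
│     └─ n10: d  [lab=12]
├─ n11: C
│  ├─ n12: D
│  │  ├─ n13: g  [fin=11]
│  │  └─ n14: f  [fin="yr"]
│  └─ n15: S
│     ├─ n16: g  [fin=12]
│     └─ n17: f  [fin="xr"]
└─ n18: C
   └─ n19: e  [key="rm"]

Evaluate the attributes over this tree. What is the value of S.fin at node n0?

23

1. n1.off = 20  [20]
2. n2.cnt = false  [B.off > 20]
3. n2.mk = "qq"  ["qq"]
4. n3.lab = 30  [terminal]
5. n4.fin = "wn"  [terminal]
6. n2.key = false  [A.cnt == true]
7. n5.cnt = true  [B.off > 19]
8. n5.mk = "xz"  ["xz"]
9. n6.fin = 4  [terminal]
10. n5.key = true  [true]
11. n8.fin = "rx"  [terminal]
12. n9.fin = 26  [terminal]
13. n10.lab = 12  [terminal]
14. n7.fin = 5  [d.lab - 7]
15. n7.tag = 20  [d.lab * 2 - 4]
16. n7.off = true  [d.lab == 12]
17. n7.pre = -4  [d.lab + g.fin - 42]
18. n1.fin = "mp"  ["mp"]
19. n1.lim = true  [A₁.key == true]
20. n11.sig = 21  [21]
21. n12.mk = false  [C.sig > 21]
22. n12.ok = 17  [C.sig - 4]
23. n12.val = "pw"  ["pw"]
24. n13.fin = 11  [terminal]
25. n14.fin = "yr"  [terminal]
26. n12.live = true  [g.fin > 10]
27. n16.fin = 12  [terminal]
28. n17.fin = "xr"  [terminal]
29. n15.fin = -7  [g.fin * -1 + 5]
30. n15.tag = 3  [g.fin - 9]
31. n15.off = false  [g.fin > 12]
32. n15.pre = 19  [g.fin + 7]
33. n11.depth = -9  [S.fin - 2]
34. n11.tag = -5  [S.pre - 24]
35. n18.sig = 17  [(if B.lim then C₀.tag else C₀.depth) + 22]
36. n19.key = "rm"  [terminal]
37. n18.depth = 13  [C.sig - 4]
38. n18.tag = 26  [C.sig * 3 - 25]
39. n0.fin = 23  [C₀.tag + 28]
40. n0.tag = 24  [len(B.fin) + 22]
41. n0.off = false  [B.lim == false]
42. n0.pre = 10  [(if B.lim then C₀.tag else C₁.tag) + 15]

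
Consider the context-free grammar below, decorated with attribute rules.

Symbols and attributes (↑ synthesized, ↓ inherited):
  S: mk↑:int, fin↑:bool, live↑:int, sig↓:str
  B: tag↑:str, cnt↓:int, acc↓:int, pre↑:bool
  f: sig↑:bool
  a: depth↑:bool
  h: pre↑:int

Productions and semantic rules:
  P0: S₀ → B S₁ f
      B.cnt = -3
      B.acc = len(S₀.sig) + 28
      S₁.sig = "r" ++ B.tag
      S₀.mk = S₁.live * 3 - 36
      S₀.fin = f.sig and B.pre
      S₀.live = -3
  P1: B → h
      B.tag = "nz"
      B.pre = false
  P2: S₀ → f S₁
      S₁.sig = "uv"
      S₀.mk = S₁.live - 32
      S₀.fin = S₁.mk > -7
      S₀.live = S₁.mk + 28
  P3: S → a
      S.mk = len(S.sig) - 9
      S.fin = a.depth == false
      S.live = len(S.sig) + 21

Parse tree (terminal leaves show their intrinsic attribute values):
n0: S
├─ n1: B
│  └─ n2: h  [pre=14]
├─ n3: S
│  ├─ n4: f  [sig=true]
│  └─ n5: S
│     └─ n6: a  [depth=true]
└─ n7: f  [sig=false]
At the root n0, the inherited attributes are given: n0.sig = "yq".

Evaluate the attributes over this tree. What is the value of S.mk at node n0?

1. n0.sig = "yq"  [given at root]
2. n1.cnt = -3  [-3]
3. n1.acc = 30  [len(S₀.sig) + 28]
4. n2.pre = 14  [terminal]
5. n1.tag = "nz"  ["nz"]
6. n1.pre = false  [false]
7. n3.sig = "rnz"  ["r" ++ B.tag]
8. n4.sig = true  [terminal]
9. n5.sig = "uv"  ["uv"]
10. n6.depth = true  [terminal]
11. n5.mk = -7  [len(S.sig) - 9]
12. n5.fin = false  [a.depth == false]
13. n5.live = 23  [len(S.sig) + 21]
14. n3.mk = -9  [S₁.live - 32]
15. n3.fin = false  [S₁.mk > -7]
16. n3.live = 21  [S₁.mk + 28]
17. n7.sig = false  [terminal]
18. n0.mk = 27  [S₁.live * 3 - 36]
19. n0.fin = false  [f.sig and B.pre]
20. n0.live = -3  [-3]

27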